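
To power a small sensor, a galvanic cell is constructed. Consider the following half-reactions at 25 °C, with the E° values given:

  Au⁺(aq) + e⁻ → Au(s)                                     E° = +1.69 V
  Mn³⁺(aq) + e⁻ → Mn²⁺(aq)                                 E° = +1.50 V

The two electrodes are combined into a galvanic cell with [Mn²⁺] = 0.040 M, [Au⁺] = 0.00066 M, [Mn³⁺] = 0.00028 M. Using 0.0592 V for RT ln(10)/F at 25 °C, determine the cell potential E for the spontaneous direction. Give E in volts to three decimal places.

Au⁺/Au is the cathode (higher E°), Mn³⁺/Mn²⁺ the anode: E°cell = +1.69 − (+1.50) = +0.19 V, n = 1.
Overall: Au⁺(aq) + Mn²⁺(aq) → Au(s) + Mn³⁺(aq)
Q = [Mn³⁺] / ([Au⁺]·[Mn²⁺]); log Q = 1.026.
E = E° − (0.0592/n) log Q = +0.19 − (0.0592/1)(1.026) = +0.129 V.

+0.129 V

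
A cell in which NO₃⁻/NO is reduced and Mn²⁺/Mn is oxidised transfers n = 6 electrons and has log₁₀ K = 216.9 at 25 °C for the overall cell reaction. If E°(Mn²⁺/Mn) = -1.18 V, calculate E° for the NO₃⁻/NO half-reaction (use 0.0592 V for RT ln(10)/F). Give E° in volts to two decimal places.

+0.96 V

E°cell = (0.0592/n)·log K = (0.0592/6)(216.9) = +2.140 V.
Since NO₃⁻/NO is the cathode and Mn²⁺/Mn the anode, E°cell = E°(NO₃⁻/NO) − E°(Mn²⁺/Mn).
So E°(NO₃⁻/NO) = E°cell + E°(Mn²⁺/Mn) = +2.140 + (-1.18) = +0.96 V.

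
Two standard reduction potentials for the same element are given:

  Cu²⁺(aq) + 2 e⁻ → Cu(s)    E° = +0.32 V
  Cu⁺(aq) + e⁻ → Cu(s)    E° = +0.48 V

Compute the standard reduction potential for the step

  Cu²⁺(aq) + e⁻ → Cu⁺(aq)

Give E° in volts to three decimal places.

Sequential free energies add, so n₃E°₃ = n₁E°₁ + n₂E°₂.
With n₃ = 2, and the known step contributing 1×(+0.48) V, the unknown satisfies 1·E° = 2×(+0.32) − 1×(+0.48) = +0.160.
E° = +0.160 / 1 = +0.160 V.

+0.160 V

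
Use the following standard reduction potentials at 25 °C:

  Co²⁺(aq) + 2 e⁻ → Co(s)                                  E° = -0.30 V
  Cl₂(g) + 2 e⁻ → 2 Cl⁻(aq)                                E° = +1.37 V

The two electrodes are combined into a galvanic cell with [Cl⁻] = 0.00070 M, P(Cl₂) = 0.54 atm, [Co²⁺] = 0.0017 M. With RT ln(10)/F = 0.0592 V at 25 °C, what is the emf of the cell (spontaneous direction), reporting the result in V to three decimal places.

+1.931 V

Cl₂/Cl⁻ is the cathode (higher E°), Co²⁺/Co the anode: E°cell = +1.37 − (-0.30) = +1.67 V, n = 2.
Overall: Cl₂(g) + Co(s) → 2 Cl⁻(aq) + Co²⁺(aq)
Q = [Cl⁻]^2·[Co²⁺] / (P(Cl₂)); log Q = -8.812.
E = E° − (0.0592/n) log Q = +1.67 − (0.0592/2)(-8.812) = +1.931 V.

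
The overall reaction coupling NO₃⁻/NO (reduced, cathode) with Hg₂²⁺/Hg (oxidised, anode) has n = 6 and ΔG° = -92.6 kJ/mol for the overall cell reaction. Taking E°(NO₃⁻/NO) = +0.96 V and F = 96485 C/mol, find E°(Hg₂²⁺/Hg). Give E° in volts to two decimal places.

E°cell = −ΔG°/(nF) = −(-92.6×10³)/((6)(96485)) = +0.160 V.
Since NO₃⁻/NO is the cathode and Hg₂²⁺/Hg the anode, E°cell = E°(NO₃⁻/NO) − E°(Hg₂²⁺/Hg).
So E°(Hg₂²⁺/Hg) = E°(NO₃⁻/NO) − E°cell = (+0.96) − (+0.160) = +0.80 V.

+0.80 V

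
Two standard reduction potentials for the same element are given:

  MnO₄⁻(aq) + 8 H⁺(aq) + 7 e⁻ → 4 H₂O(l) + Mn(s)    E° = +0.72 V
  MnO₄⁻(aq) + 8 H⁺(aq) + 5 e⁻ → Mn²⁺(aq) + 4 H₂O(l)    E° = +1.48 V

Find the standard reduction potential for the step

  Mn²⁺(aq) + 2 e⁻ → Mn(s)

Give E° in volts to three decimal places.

-1.180 V

Sequential free energies add, so n₃E°₃ = n₁E°₁ + n₂E°₂.
With n₃ = 7, and the known step contributing 5×(+1.48) V, the unknown satisfies 2·E° = 7×(+0.72) − 5×(+1.48) = -2.360.
E° = -2.360 / 2 = -1.180 V.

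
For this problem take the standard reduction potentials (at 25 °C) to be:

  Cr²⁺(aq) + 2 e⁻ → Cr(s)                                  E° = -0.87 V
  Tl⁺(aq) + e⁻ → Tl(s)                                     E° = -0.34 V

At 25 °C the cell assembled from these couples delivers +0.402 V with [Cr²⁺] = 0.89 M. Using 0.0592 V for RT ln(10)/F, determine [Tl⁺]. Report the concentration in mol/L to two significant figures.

0.0065 M

Tl⁺/Tl is the cathode, Cr²⁺/Cr the anode: E°cell = +0.53 V, n = 2.
Overall reaction: 2 Tl⁺(aq) + Cr(s) → 2 Tl(s) + Cr²⁺(aq); Q = [Cr²⁺]^1/[Tl⁺]^2.
From E = E° − (0.0592/n) log Q: log Q = (E° − E)·n/0.0592 = (+0.53 − (+0.402))·2/0.0592 = 4.3243.
So 2·log[Tl⁺] = 1·log(0.89) − log Q = -0.0506 − (4.3243) = -4.3749; log[Tl⁺] = -4.3749 / 2 = -2.1875; [Tl⁺] = 10^(-2.1875) ≈ 0.0065 M.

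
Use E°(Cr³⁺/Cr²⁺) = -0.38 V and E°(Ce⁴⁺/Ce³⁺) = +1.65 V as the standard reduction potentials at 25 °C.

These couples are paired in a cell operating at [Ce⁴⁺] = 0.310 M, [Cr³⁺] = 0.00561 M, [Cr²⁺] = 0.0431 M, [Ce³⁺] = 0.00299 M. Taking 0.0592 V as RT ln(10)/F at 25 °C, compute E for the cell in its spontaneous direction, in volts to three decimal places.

Ce⁴⁺/Ce³⁺ is the cathode (higher E°), Cr³⁺/Cr²⁺ the anode: E°cell = +1.65 − (-0.38) = +2.03 V, n = 1.
Overall: Ce⁴⁺(aq) + Cr²⁺(aq) → Ce³⁺(aq) + Cr³⁺(aq)
Q = [Ce³⁺]·[Cr³⁺] / ([Ce⁴⁺]·[Cr²⁺]); log Q = -2.901.
E = E° − (0.0592/n) log Q = +2.03 − (0.0592/1)(-2.901) = +2.202 V.

+2.202 V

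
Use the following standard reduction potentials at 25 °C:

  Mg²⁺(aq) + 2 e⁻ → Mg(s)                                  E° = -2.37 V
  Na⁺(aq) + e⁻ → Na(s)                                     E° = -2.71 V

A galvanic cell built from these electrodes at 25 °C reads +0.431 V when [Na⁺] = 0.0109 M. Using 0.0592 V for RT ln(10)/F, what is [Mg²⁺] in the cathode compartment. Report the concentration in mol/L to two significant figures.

0.14 M

Mg²⁺/Mg is the cathode, Na⁺/Na the anode: E°cell = +0.34 V, n = 2.
Overall reaction: Mg²⁺(aq) + 2 Na(s) → Mg(s) + 2 Na⁺(aq); Q = [Na⁺]^2/[Mg²⁺]^1.
From E = E° − (0.0592/n) log Q: log Q = (E° − E)·n/0.0592 = (+0.34 − (+0.431))·2/0.0592 = -3.0743.
So 1·log[Mg²⁺] = 2·log(0.0109) − log Q = -3.9251 − (-3.0743) = -0.8508; [Mg²⁺] = 10^(-0.8508) ≈ 0.14 M.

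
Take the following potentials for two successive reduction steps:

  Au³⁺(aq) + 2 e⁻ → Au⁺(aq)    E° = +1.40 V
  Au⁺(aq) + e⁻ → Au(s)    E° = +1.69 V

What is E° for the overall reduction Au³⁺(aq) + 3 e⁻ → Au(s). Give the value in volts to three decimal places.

Standard free energies of sequential steps add: ΔG°₃ = ΔG°₁ + ΔG°₂, so n₃E°₃ = n₁E°₁ + n₂E°₂.
E°₃ = (2×+1.40 + 1×+1.69) / 3 = (+4.490) / 3 = +1.497 V.

+1.497 V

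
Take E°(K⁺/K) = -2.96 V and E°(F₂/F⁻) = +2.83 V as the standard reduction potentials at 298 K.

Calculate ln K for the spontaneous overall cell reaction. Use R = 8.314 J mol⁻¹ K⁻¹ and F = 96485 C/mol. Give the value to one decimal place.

Cathode: F₂/F⁻; anode: K⁺/K. E°cell = (+2.83) − (-2.96) = +5.79 V, with n = 2.
ΔG° = −nFE° = −RT ln K, so ln K = nFE°/(RT) = (2)(96485)(+5.79) / ((8.314)(298)) = 450.964.

451.0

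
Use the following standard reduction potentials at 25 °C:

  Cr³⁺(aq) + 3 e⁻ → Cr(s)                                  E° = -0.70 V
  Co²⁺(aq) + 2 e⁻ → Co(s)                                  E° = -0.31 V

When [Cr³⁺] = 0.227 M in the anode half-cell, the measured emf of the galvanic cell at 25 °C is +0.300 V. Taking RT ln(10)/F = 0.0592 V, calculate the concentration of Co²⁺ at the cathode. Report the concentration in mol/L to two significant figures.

Co²⁺/Co is the cathode, Cr³⁺/Cr the anode: E°cell = +0.39 V, n = 6.
Overall reaction: 3 Co²⁺(aq) + 2 Cr(s) → 3 Co(s) + 2 Cr³⁺(aq); Q = [Cr³⁺]^2/[Co²⁺]^3.
From E = E° − (0.0592/n) log Q: log Q = (E° − E)·n/0.0592 = (+0.39 − (+0.300))·6/0.0592 = 9.1216.
So 3·log[Co²⁺] = 2·log(0.227) − log Q = -1.2879 − (9.1216) = -10.4095; log[Co²⁺] = -10.4095 / 3 = -3.4698; [Co²⁺] = 10^(-3.4698) ≈ 0.00034 M.

0.00034 M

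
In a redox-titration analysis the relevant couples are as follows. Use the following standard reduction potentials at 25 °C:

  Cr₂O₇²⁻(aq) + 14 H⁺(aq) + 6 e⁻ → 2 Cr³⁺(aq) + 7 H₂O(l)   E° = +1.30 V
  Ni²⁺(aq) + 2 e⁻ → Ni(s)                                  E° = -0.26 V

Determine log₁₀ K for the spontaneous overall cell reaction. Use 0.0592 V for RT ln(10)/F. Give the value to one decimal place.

Cathode: Cr₂O₇²⁻/Cr³⁺; anode: Ni²⁺/Ni. E°cell = +1.56 V, n = 6.
log K = nE°cell / 0.0592 = (6)(+1.56) / 0.0592 = 158.1.

158.1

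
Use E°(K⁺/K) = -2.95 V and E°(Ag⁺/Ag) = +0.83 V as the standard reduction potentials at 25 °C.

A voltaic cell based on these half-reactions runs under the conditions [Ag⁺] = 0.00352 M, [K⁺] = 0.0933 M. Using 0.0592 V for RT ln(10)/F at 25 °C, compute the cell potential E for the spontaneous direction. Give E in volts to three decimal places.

Ag⁺/Ag is the cathode (higher E°), K⁺/K the anode: E°cell = +0.83 − (-2.95) = +3.78 V, n = 1.
Overall: Ag⁺(aq) + K(s) → Ag(s) + K⁺(aq)
Q = [K⁺] / ([Ag⁺]); log Q = 1.423.
E = E° − (0.0592/n) log Q = +3.78 − (0.0592/1)(1.423) = +3.696 V.

+3.696 V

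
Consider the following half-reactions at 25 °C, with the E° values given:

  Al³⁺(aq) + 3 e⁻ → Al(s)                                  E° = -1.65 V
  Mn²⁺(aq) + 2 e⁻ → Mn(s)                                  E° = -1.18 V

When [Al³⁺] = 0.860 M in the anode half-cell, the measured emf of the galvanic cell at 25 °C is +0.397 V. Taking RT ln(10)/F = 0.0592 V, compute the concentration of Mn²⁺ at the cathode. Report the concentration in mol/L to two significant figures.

0.0031 M

Mn²⁺/Mn is the cathode, Al³⁺/Al the anode: E°cell = +0.47 V, n = 6.
Overall reaction: 3 Mn²⁺(aq) + 2 Al(s) → 3 Mn(s) + 2 Al³⁺(aq); Q = [Al³⁺]^2/[Mn²⁺]^3.
From E = E° − (0.0592/n) log Q: log Q = (E° − E)·n/0.0592 = (+0.47 − (+0.397))·6/0.0592 = 7.3986.
So 3·log[Mn²⁺] = 2·log(0.86) − log Q = -0.1310 − (7.3986) = -7.5296; log[Mn²⁺] = -7.5296 / 3 = -2.5099; [Mn²⁺] = 10^(-2.5099) ≈ 0.0031 M.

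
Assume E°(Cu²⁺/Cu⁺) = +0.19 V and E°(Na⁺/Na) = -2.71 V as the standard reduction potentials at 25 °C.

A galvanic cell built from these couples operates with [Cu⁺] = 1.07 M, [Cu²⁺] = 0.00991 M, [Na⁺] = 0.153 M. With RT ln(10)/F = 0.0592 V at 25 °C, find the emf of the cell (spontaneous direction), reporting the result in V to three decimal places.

Cu²⁺/Cu⁺ is the cathode (higher E°), Na⁺/Na the anode: E°cell = +0.19 − (-2.71) = +2.90 V, n = 1.
Overall: Cu²⁺(aq) + Na(s) → Cu⁺(aq) + Na⁺(aq)
Q = [Cu⁺]·[Na⁺] / ([Cu²⁺]); log Q = 1.218.
E = E° − (0.0592/n) log Q = +2.90 − (0.0592/1)(1.218) = +2.828 V.

+2.828 V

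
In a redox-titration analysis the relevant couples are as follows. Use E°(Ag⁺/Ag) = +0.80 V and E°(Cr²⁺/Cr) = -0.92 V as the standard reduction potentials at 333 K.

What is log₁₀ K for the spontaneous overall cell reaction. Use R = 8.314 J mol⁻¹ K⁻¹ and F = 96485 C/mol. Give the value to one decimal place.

Cathode: Ag⁺/Ag; anode: Cr²⁺/Cr. E°cell = (+0.80) − (-0.92) = +1.72 V, with n = 2.
ΔG° = −nFE° = −RT ln K, so ln K = nFE°/(RT) = (2)(96485)(+1.72) / ((8.314)(333)) = 119.885.
log₁₀ K = 119.885 / ln 10 = 52.1.

52.1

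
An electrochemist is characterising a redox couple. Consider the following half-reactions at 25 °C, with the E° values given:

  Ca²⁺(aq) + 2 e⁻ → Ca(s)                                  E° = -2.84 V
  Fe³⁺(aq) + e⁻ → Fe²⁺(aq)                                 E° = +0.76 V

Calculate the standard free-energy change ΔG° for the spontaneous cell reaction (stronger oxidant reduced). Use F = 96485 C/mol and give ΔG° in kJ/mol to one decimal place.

-694.7 kJ/mol

Fe³⁺/Fe²⁺ (E° = +0.76 V) is the cathode; Ca²⁺/Ca (E° = -2.84 V) is the anode, so E°cell = +3.60 V.
Balancing electrons gives n = 2 (lcm of 1 and 2).
ΔG° = −nFE° = −(2)(96485)(+3.60) = -694,692 J = -694.7 kJ/mol.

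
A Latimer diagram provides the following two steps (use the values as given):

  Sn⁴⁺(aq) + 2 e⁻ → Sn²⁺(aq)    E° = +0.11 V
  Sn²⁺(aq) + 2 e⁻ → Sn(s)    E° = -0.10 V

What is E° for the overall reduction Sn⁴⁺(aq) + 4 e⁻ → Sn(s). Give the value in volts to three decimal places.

Standard free energies of sequential steps add: ΔG°₃ = ΔG°₁ + ΔG°₂, so n₃E°₃ = n₁E°₁ + n₂E°₂.
E°₃ = (2×+0.11 + 2×-0.10) / 4 = (+0.020) / 4 = +0.005 V.

+0.005 V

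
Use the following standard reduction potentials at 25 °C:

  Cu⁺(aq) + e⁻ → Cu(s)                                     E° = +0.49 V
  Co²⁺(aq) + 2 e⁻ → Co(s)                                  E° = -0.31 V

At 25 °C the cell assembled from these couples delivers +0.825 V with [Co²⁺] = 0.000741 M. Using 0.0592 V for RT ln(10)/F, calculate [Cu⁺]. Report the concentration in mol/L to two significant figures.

Cu⁺/Cu is the cathode, Co²⁺/Co the anode: E°cell = +0.80 V, n = 2.
Overall reaction: 2 Cu⁺(aq) + Co(s) → 2 Cu(s) + Co²⁺(aq); Q = [Co²⁺]^1/[Cu⁺]^2.
From E = E° − (0.0592/n) log Q: log Q = (E° − E)·n/0.0592 = (+0.80 − (+0.825))·2/0.0592 = -0.8446.
So 2·log[Cu⁺] = 1·log(0.000741) − log Q = -3.1302 − (-0.8446) = -2.2856; log[Cu⁺] = -2.2856 / 2 = -1.1428; [Cu⁺] = 10^(-1.1428) ≈ 0.072 M.

0.072 M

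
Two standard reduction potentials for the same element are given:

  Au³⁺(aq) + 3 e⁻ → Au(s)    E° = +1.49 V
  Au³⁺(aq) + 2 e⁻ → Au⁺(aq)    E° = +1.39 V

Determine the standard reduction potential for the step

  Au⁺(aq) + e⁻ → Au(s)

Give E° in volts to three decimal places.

Sequential free energies add, so n₃E°₃ = n₁E°₁ + n₂E°₂.
With n₃ = 3, and the known step contributing 2×(+1.39) V, the unknown satisfies 1·E° = 3×(+1.49) − 2×(+1.39) = +1.690.
E° = +1.690 / 1 = +1.690 V.

+1.690 V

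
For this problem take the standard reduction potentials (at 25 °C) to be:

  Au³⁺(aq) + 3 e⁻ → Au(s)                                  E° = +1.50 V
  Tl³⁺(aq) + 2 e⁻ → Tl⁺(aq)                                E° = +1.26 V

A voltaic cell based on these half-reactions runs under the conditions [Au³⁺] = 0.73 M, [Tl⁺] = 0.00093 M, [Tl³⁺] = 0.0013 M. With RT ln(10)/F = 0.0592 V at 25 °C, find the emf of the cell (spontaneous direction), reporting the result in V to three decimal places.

Au³⁺/Au is the cathode (higher E°), Tl³⁺/Tl⁺ the anode: E°cell = +1.50 − (+1.26) = +0.24 V, n = 6.
Overall: 2 Au³⁺(aq) + 3 Tl⁺(aq) → 2 Au(s) + 3 Tl³⁺(aq)
Q = [Tl³⁺]^3 / ([Au³⁺]^2·[Tl⁺]^3); log Q = 0.710.
E = E° − (0.0592/n) log Q = +0.24 − (0.0592/6)(0.710) = +0.233 V.

+0.233 V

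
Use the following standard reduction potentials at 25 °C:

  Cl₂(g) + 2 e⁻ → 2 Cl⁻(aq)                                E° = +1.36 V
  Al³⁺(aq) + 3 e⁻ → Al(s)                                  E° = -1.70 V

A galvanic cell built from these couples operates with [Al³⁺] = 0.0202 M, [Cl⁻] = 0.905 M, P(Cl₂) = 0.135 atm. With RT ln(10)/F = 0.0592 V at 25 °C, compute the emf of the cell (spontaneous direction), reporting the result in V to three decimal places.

+3.070 V

Cl₂/Cl⁻ is the cathode (higher E°), Al³⁺/Al the anode: E°cell = +1.36 − (-1.70) = +3.06 V, n = 6.
Overall: 3 Cl₂(g) + 2 Al(s) → 6 Cl⁻(aq) + 2 Al³⁺(aq)
Q = [Cl⁻]^6·[Al³⁺]^2 / (P(Cl₂)^3); log Q = -1.040.
E = E° − (0.0592/n) log Q = +3.06 − (0.0592/6)(-1.040) = +3.070 V.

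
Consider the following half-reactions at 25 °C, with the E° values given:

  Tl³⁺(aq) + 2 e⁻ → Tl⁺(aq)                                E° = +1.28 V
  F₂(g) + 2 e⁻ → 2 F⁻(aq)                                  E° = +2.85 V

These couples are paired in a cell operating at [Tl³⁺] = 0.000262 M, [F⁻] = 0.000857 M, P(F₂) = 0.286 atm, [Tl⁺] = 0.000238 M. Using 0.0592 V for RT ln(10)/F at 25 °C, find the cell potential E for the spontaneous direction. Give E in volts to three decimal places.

F₂/F⁻ is the cathode (higher E°), Tl³⁺/Tl⁺ the anode: E°cell = +2.85 − (+1.28) = +1.57 V, n = 2.
Overall: F₂(g) + Tl⁺(aq) → 2 F⁻(aq) + Tl³⁺(aq)
Q = [F⁻]^2·[Tl³⁺] / (P(F₂)·[Tl⁺]); log Q = -5.549.
E = E° − (0.0592/n) log Q = +1.57 − (0.0592/2)(-5.549) = +1.734 V.

+1.734 V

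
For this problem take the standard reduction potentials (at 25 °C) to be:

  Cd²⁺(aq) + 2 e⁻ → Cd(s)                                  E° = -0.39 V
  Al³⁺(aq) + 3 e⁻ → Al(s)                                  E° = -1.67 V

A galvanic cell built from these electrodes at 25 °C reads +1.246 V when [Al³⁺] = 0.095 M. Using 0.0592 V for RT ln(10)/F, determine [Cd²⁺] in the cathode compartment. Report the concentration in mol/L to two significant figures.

Cd²⁺/Cd is the cathode, Al³⁺/Al the anode: E°cell = +1.28 V, n = 6.
Overall reaction: 3 Cd²⁺(aq) + 2 Al(s) → 3 Cd(s) + 2 Al³⁺(aq); Q = [Al³⁺]^2/[Cd²⁺]^3.
From E = E° − (0.0592/n) log Q: log Q = (E° − E)·n/0.0592 = (+1.28 − (+1.246))·6/0.0592 = 3.4459.
So 3·log[Cd²⁺] = 2·log(0.095) − log Q = -2.0446 − (3.4459) = -5.4905; log[Cd²⁺] = -5.4905 / 3 = -1.8302; [Cd²⁺] = 10^(-1.8302) ≈ 0.015 M.

0.015 M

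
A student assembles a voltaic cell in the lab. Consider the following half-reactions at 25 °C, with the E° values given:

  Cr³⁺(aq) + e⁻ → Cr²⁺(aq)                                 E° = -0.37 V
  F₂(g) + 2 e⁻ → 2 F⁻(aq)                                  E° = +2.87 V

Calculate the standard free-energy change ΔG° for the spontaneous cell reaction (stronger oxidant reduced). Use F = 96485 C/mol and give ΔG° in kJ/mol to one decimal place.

-625.2 kJ/mol

F₂/F⁻ (E° = +2.87 V) is the cathode; Cr³⁺/Cr²⁺ (E° = -0.37 V) is the anode, so E°cell = +3.24 V.
Balancing electrons gives n = 2 (lcm of 2 and 1).
ΔG° = −nFE° = −(2)(96485)(+3.24) = -625,223 J = -625.2 kJ/mol.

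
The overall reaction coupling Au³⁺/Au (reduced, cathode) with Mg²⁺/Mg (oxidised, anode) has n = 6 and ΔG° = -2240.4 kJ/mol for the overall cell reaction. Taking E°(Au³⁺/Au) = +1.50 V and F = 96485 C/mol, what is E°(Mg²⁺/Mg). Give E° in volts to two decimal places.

E°cell = −ΔG°/(nF) = −(-2240.4×10³)/((6)(96485)) = +3.870 V.
Since Au³⁺/Au is the cathode and Mg²⁺/Mg the anode, E°cell = E°(Au³⁺/Au) − E°(Mg²⁺/Mg).
So E°(Mg²⁺/Mg) = E°(Au³⁺/Au) − E°cell = (+1.50) − (+3.870) = -2.37 V.

-2.37 V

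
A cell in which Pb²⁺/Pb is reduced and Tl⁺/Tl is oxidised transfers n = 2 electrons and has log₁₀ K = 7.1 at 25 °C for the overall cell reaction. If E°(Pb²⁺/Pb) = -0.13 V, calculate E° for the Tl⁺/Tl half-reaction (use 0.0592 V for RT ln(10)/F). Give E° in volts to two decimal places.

-0.34 V

E°cell = (0.0592/n)·log K = (0.0592/2)(7.1) = +0.210 V.
Since Pb²⁺/Pb is the cathode and Tl⁺/Tl the anode, E°cell = E°(Pb²⁺/Pb) − E°(Tl⁺/Tl).
So E°(Tl⁺/Tl) = E°(Pb²⁺/Pb) − E°cell = (-0.13) − (+0.210) = -0.34 V.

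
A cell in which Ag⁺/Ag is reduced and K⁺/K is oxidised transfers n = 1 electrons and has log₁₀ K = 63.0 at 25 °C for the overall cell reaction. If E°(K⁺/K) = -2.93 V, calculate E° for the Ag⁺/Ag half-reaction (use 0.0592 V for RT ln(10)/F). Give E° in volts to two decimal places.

+0.80 V

E°cell = (0.0592/n)·log K = (0.0592/1)(63.0) = +3.730 V.
Since Ag⁺/Ag is the cathode and K⁺/K the anode, E°cell = E°(Ag⁺/Ag) − E°(K⁺/K).
So E°(Ag⁺/Ag) = E°cell + E°(K⁺/K) = +3.730 + (-2.93) = +0.80 V.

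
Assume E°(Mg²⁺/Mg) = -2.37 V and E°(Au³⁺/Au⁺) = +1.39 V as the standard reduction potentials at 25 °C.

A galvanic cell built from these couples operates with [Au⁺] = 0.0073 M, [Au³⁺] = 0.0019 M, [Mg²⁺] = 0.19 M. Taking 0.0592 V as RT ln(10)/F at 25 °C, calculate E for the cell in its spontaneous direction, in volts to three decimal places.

+3.764 V

Au³⁺/Au⁺ is the cathode (higher E°), Mg²⁺/Mg the anode: E°cell = +1.39 − (-2.37) = +3.76 V, n = 2.
Overall: Au³⁺(aq) + Mg(s) → Au⁺(aq) + Mg²⁺(aq)
Q = [Au⁺]·[Mg²⁺] / ([Au³⁺]); log Q = -0.137.
E = E° − (0.0592/n) log Q = +3.76 − (0.0592/2)(-0.137) = +3.764 V.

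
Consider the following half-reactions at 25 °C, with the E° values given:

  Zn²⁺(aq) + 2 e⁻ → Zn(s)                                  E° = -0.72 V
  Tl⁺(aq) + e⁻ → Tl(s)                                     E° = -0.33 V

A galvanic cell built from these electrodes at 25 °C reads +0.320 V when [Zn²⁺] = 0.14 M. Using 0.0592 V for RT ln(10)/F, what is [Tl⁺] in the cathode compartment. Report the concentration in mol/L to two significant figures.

Tl⁺/Tl is the cathode, Zn²⁺/Zn the anode: E°cell = +0.39 V, n = 2.
Overall reaction: 2 Tl⁺(aq) + Zn(s) → 2 Tl(s) + Zn²⁺(aq); Q = [Zn²⁺]^1/[Tl⁺]^2.
From E = E° − (0.0592/n) log Q: log Q = (E° − E)·n/0.0592 = (+0.39 − (+0.320))·2/0.0592 = 2.3649.
So 2·log[Tl⁺] = 1·log(0.14) − log Q = -0.8539 − (2.3649) = -3.2188; log[Tl⁺] = -3.2188 / 2 = -1.6094; [Tl⁺] = 10^(-1.6094) ≈ 0.025 M.

0.025 M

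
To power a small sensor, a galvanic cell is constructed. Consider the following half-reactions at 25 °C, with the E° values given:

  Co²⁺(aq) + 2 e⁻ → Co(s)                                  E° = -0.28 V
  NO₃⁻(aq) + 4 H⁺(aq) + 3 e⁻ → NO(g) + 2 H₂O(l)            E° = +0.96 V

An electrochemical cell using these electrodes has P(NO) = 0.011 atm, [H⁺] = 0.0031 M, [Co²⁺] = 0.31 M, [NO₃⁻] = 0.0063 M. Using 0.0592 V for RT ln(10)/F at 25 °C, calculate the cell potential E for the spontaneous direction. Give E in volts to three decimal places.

NO₃⁻/NO is the cathode (higher E°), Co²⁺/Co the anode: E°cell = +0.96 − (-0.28) = +1.24 V, n = 6.
Overall: 2 NO₃⁻(aq) + 8 H⁺(aq) + 3 Co(s) → 2 NO(g) + 4 H₂O(l) + 3 Co²⁺(aq)
Q = P(NO)^2·[Co²⁺]^3 / ([NO₃⁻]^2·[H⁺]^8); log Q = 19.027.
E = E° − (0.0592/n) log Q = +1.24 − (0.0592/6)(19.027) = +1.052 V.

+1.052 V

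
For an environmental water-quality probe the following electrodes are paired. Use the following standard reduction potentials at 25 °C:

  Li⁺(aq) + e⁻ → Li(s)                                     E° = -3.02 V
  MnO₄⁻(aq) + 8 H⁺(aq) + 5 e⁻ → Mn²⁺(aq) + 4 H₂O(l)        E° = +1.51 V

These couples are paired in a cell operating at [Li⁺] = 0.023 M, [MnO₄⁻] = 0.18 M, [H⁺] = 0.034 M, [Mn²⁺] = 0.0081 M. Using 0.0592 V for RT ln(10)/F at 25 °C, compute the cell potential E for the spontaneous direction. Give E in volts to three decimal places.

+4.504 V

MnO₄⁻/Mn²⁺ is the cathode (higher E°), Li⁺/Li the anode: E°cell = +1.51 − (-3.02) = +4.53 V, n = 5.
Overall: MnO₄⁻(aq) + 8 H⁺(aq) + 5 Li(s) → Mn²⁺(aq) + 4 H₂O(l) + 5 Li⁺(aq)
Q = [Mn²⁺]·[Li⁺]^5 / ([MnO₄⁻]·[H⁺]^8); log Q = 2.210.
E = E° − (0.0592/n) log Q = +4.53 − (0.0592/5)(2.210) = +4.504 V.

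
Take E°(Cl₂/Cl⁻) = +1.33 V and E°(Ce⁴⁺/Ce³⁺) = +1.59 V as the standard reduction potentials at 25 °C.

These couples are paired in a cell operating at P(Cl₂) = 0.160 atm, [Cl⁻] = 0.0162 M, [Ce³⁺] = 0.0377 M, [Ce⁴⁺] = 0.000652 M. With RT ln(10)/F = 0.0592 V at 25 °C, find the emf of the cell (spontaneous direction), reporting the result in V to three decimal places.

+0.073 V

Ce⁴⁺/Ce³⁺ is the cathode (higher E°), Cl₂/Cl⁻ the anode: E°cell = +1.59 − (+1.33) = +0.26 V, n = 2.
Overall: 2 Ce⁴⁺(aq) + 2 Cl⁻(aq) → 2 Ce³⁺(aq) + Cl₂(g)
Q = [Ce³⁺]^2·P(Cl₂) / ([Ce⁴⁺]^2·[Cl⁻]^2); log Q = 6.309.
E = E° − (0.0592/n) log Q = +0.26 − (0.0592/2)(6.309) = +0.073 V.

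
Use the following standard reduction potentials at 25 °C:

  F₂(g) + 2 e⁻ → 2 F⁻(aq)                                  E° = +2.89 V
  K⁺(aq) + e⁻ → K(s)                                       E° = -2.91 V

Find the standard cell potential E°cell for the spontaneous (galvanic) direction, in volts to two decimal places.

+5.80 V

The F₂/F⁻ couple has the higher reduction potential, so it is the cathode; K⁺/K is oxidised at the anode.
E°cell = E°(cathode) − E°(anode) = (+2.89) − (-2.91) = +5.80 V.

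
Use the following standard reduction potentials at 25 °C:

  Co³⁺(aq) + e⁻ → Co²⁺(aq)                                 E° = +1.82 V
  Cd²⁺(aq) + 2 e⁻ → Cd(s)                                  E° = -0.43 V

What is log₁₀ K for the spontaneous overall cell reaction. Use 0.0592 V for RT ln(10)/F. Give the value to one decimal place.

76.0

Cathode: Co³⁺/Co²⁺; anode: Cd²⁺/Cd. E°cell = +2.25 V, n = 2.
log K = nE°cell / 0.0592 = (2)(+2.25) / 0.0592 = 76.0.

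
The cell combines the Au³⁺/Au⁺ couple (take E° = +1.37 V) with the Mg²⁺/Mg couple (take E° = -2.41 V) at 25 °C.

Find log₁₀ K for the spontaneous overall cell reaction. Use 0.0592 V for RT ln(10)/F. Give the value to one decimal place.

Cathode: Au³⁺/Au⁺; anode: Mg²⁺/Mg. E°cell = +3.78 V, n = 2.
log K = nE°cell / 0.0592 = (2)(+3.78) / 0.0592 = 127.7.

127.7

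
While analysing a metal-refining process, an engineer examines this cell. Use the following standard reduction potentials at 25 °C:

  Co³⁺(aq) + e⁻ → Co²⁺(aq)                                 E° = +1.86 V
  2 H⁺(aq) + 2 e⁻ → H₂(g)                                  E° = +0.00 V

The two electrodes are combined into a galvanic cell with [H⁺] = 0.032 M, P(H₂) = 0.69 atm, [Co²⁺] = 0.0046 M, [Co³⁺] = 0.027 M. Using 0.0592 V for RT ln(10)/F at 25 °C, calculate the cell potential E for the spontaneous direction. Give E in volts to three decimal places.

+1.989 V

Co³⁺/Co²⁺ is the cathode (higher E°), H⁺/H₂ the anode: E°cell = +1.86 − (+0.00) = +1.86 V, n = 2.
Overall: 2 Co³⁺(aq) + H₂(g) → 2 Co²⁺(aq) + 2 H⁺(aq)
Q = [Co²⁺]^2·[H⁺]^2 / ([Co³⁺]^2·P(H₂)); log Q = -4.366.
E = E° − (0.0592/n) log Q = +1.86 − (0.0592/2)(-4.366) = +1.989 V.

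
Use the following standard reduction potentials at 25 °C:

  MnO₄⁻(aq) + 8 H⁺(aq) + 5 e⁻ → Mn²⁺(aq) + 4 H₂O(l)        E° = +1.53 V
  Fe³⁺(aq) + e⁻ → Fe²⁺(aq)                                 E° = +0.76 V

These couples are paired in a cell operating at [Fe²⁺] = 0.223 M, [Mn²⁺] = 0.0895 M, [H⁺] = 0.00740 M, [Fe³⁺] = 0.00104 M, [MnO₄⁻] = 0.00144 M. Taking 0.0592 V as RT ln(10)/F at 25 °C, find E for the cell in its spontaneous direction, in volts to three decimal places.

+0.685 V

MnO₄⁻/Mn²⁺ is the cathode (higher E°), Fe³⁺/Fe²⁺ the anode: E°cell = +1.53 − (+0.76) = +0.77 V, n = 5.
Overall: MnO₄⁻(aq) + 8 H⁺(aq) + 5 Fe²⁺(aq) → Mn²⁺(aq) + 4 H₂O(l) + 5 Fe³⁺(aq)
Q = [Mn²⁺]·[Fe³⁺]^5 / ([MnO₄⁻]·[H⁺]^8·[Fe²⁺]^5); log Q = 7.183.
E = E° − (0.0592/n) log Q = +0.77 − (0.0592/5)(7.183) = +0.685 V.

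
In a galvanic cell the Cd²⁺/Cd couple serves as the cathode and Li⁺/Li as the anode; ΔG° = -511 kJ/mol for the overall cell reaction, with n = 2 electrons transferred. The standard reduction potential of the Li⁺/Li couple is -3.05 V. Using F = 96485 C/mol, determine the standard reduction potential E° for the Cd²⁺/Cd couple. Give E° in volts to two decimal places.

E°cell = −ΔG°/(nF) = −(-511×10³)/((2)(96485)) = +2.648 V.
Since Cd²⁺/Cd is the cathode and Li⁺/Li the anode, E°cell = E°(Cd²⁺/Cd) − E°(Li⁺/Li).
So E°(Cd²⁺/Cd) = E°cell + E°(Li⁺/Li) = +2.648 + (-3.05) = -0.40 V.

-0.40 V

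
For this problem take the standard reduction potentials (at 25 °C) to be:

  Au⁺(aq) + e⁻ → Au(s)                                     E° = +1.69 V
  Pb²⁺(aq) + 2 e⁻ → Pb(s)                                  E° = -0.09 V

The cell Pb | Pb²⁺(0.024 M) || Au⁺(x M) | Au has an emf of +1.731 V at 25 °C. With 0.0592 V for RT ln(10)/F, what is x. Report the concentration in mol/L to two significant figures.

0.023 M

Au⁺/Au is the cathode, Pb²⁺/Pb the anode: E°cell = +1.78 V, n = 2.
Overall reaction: 2 Au⁺(aq) + Pb(s) → 2 Au(s) + Pb²⁺(aq); Q = [Pb²⁺]^1/[Au⁺]^2.
From E = E° − (0.0592/n) log Q: log Q = (E° − E)·n/0.0592 = (+1.78 − (+1.731))·2/0.0592 = 1.6554.
So 2·log[Au⁺] = 1·log(0.024) − log Q = -1.6198 − (1.6554) = -3.2752; log[Au⁺] = -3.2752 / 2 = -1.6376; [Au⁺] = 10^(-1.6376) ≈ 0.023 M.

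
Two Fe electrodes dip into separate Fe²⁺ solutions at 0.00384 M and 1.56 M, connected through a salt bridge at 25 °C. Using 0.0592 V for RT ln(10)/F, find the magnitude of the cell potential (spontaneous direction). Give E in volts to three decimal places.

For a concentration cell E°cell = 0. The 1.56 M side is the cathode (reduction is favoured where [Fe²⁺] is higher).
With n = 2, E = −(0.0592/2) log([Fe²⁺]ₐₙ/[Fe²⁺]꜀ₐₜ) = −(0.0592/2) log(0.00384/1.56) = −(0.0592/2)(-2.609) = +0.077 V.

+0.077 V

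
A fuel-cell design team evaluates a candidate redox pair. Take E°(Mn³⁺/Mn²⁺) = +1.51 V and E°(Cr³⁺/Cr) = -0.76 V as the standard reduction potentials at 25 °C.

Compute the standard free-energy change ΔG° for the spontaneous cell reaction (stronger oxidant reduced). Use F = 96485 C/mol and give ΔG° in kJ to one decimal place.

Mn³⁺/Mn²⁺ (E° = +1.51 V) is the cathode; Cr³⁺/Cr (E° = -0.76 V) is the anode, so E°cell = +2.27 V.
Balancing electrons gives n = 3 (lcm of 1 and 3).
ΔG° = −nFE° = −(3)(96485)(+2.27) = -657,063 J = -657.1 kJ.

-657.1 kJ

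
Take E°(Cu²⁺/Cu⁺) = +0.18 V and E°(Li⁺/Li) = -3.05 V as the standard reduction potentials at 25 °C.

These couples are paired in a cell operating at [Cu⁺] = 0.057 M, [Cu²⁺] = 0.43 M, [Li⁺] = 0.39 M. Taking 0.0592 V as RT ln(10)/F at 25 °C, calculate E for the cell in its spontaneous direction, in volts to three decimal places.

+3.306 V

Cu²⁺/Cu⁺ is the cathode (higher E°), Li⁺/Li the anode: E°cell = +0.18 − (-3.05) = +3.23 V, n = 1.
Overall: Cu²⁺(aq) + Li(s) → Cu⁺(aq) + Li⁺(aq)
Q = [Cu⁺]·[Li⁺] / ([Cu²⁺]); log Q = -1.287.
E = E° − (0.0592/n) log Q = +3.23 − (0.0592/1)(-1.287) = +3.306 V.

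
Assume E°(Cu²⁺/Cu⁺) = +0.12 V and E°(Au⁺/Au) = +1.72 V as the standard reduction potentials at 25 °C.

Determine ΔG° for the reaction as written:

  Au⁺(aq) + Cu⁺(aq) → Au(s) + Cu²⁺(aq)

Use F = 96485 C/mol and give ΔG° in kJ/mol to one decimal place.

-154.4 kJ/mol

As written, Au⁺/Au is reduced (cathode) and Cu²⁺/Cu⁺ is oxidised (anode), so E°cell = (+1.72) − (+0.12) = +1.60 V.
Balancing electrons gives n = 1.
ΔG° = −nFE° = −(1)(96485)(+1.60) = -154,376 J = -154.4 kJ/mol.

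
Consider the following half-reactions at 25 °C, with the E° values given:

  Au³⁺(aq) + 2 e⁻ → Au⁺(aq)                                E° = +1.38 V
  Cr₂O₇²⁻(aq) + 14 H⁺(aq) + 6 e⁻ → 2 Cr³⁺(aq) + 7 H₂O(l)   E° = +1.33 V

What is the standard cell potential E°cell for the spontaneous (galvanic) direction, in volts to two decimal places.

The Au³⁺/Au⁺ couple has the higher reduction potential, so it is the cathode; Cr₂O₇²⁻/Cr³⁺ is oxidised at the anode.
E°cell = E°(cathode) − E°(anode) = (+1.38) − (+1.33) = +0.05 V.

+0.05 V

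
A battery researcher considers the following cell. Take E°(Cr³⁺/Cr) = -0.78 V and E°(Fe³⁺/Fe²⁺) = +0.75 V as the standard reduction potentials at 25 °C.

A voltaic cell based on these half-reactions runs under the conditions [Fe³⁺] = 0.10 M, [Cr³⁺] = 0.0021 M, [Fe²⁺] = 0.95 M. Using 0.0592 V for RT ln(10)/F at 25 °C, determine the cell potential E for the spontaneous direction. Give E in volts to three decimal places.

Fe³⁺/Fe²⁺ is the cathode (higher E°), Cr³⁺/Cr the anode: E°cell = +0.75 − (-0.78) = +1.53 V, n = 3.
Overall: 3 Fe³⁺(aq) + Cr(s) → 3 Fe²⁺(aq) + Cr³⁺(aq)
Q = [Fe²⁺]^3·[Cr³⁺] / ([Fe³⁺]^3); log Q = 0.255.
E = E° − (0.0592/n) log Q = +1.53 − (0.0592/3)(0.255) = +1.525 V.

+1.525 V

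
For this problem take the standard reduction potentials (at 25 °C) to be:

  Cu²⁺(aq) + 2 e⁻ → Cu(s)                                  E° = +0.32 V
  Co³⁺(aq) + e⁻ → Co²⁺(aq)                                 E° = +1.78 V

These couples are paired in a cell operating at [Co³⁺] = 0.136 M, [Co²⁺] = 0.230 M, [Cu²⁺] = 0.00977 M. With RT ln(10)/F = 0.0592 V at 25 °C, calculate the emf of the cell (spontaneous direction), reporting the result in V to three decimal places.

+1.506 V

Co³⁺/Co²⁺ is the cathode (higher E°), Cu²⁺/Cu the anode: E°cell = +1.78 − (+0.32) = +1.46 V, n = 2.
Overall: 2 Co³⁺(aq) + Cu(s) → 2 Co²⁺(aq) + Cu²⁺(aq)
Q = [Co²⁺]^2·[Cu²⁺] / ([Co³⁺]^2); log Q = -1.554.
E = E° − (0.0592/n) log Q = +1.46 − (0.0592/2)(-1.554) = +1.506 V.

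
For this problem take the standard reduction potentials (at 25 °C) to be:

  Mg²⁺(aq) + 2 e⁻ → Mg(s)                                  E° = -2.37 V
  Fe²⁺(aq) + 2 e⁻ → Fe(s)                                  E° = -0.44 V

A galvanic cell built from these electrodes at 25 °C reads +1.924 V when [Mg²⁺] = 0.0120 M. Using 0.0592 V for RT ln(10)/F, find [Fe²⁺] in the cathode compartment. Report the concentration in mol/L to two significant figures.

Fe²⁺/Fe is the cathode, Mg²⁺/Mg the anode: E°cell = +1.93 V, n = 2.
Overall reaction: Fe²⁺(aq) + Mg(s) → Fe(s) + Mg²⁺(aq); Q = [Mg²⁺]^1/[Fe²⁺]^1.
From E = E° − (0.0592/n) log Q: log Q = (E° − E)·n/0.0592 = (+1.93 − (+1.924))·2/0.0592 = 0.2027.
So 1·log[Fe²⁺] = 1·log(0.012) − log Q = -1.9208 − (0.2027) = -2.1235; [Fe²⁺] = 10^(-2.1235) ≈ 0.0075 M.

0.0075 M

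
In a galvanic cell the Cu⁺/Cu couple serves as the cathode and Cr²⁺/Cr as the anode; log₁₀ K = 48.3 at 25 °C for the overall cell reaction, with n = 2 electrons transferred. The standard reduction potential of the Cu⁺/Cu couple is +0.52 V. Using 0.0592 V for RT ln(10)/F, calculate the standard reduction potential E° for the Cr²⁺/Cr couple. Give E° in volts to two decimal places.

-0.91 V

E°cell = (0.0592/n)·log K = (0.0592/2)(48.3) = +1.430 V.
Since Cu⁺/Cu is the cathode and Cr²⁺/Cr the anode, E°cell = E°(Cu⁺/Cu) − E°(Cr²⁺/Cr).
So E°(Cr²⁺/Cr) = E°(Cu⁺/Cu) − E°cell = (+0.52) − (+1.430) = -0.91 V.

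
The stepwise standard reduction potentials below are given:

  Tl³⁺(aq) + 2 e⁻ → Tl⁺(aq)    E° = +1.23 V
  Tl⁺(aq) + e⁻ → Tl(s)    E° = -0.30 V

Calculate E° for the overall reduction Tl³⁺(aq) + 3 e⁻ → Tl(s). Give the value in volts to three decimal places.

+0.720 V

Adding the free-energy changes (−nFE°) of the two steps gives −n₃FE°₃ = −n₁FE°₁ − n₂FE°₂.
E°₃ = (2×+1.23 + 1×-0.30) / 3 = (+2.160) / 3 = +0.720 V.
Simply averaging or adding the two E° values would be wrong; the electron-weighted sum is required.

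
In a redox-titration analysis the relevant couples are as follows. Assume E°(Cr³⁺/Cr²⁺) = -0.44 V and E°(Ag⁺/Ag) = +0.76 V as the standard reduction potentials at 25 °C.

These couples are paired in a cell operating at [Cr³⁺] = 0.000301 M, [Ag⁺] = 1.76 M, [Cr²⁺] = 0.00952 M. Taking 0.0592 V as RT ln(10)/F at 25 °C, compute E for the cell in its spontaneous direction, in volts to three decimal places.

+1.303 V

Ag⁺/Ag is the cathode (higher E°), Cr³⁺/Cr²⁺ the anode: E°cell = +0.76 − (-0.44) = +1.20 V, n = 1.
Overall: Ag⁺(aq) + Cr²⁺(aq) → Ag(s) + Cr³⁺(aq)
Q = [Cr³⁺] / ([Ag⁺]·[Cr²⁺]); log Q = -1.746.
E = E° − (0.0592/n) log Q = +1.20 − (0.0592/1)(-1.746) = +1.303 V.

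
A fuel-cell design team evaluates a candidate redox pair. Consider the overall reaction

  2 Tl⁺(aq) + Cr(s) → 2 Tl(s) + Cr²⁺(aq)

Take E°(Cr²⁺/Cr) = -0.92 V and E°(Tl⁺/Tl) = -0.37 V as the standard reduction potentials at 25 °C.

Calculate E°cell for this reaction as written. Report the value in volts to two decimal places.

The Tl⁺/Tl couple has the higher reduction potential, so it is the cathode; Cr²⁺/Cr is oxidised at the anode.
E°cell = E°(cathode) − E°(anode) = (-0.37) − (-0.92) = +0.55 V.

+0.55 V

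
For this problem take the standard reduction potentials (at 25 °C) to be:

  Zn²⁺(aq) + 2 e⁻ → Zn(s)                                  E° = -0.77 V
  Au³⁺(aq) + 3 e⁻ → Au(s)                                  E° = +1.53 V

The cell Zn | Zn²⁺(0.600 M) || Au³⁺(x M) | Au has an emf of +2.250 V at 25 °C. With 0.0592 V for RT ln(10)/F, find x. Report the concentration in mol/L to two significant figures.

0.0014 M

Au³⁺/Au is the cathode, Zn²⁺/Zn the anode: E°cell = +2.30 V, n = 6.
Overall reaction: 2 Au³⁺(aq) + 3 Zn(s) → 2 Au(s) + 3 Zn²⁺(aq); Q = [Zn²⁺]^3/[Au³⁺]^2.
From E = E° − (0.0592/n) log Q: log Q = (E° − E)·n/0.0592 = (+2.30 − (+2.250))·6/0.0592 = 5.0676.
So 2·log[Au³⁺] = 3·log(0.6) − log Q = -0.6655 − (5.0676) = -5.7331; log[Au³⁺] = -5.7331 / 2 = -2.8666; [Au³⁺] = 10^(-2.8666) ≈ 0.0014 M.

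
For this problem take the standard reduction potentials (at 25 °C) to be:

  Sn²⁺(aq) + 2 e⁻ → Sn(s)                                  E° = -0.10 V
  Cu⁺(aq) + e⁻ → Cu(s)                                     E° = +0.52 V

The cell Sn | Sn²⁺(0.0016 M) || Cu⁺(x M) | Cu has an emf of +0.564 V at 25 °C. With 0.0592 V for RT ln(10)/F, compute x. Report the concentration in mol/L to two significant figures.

Cu⁺/Cu is the cathode, Sn²⁺/Sn the anode: E°cell = +0.62 V, n = 2.
Overall reaction: 2 Cu⁺(aq) + Sn(s) → 2 Cu(s) + Sn²⁺(aq); Q = [Sn²⁺]^1/[Cu⁺]^2.
From E = E° − (0.0592/n) log Q: log Q = (E° − E)·n/0.0592 = (+0.62 − (+0.564))·2/0.0592 = 1.8919.
So 2·log[Cu⁺] = 1·log(0.0016) − log Q = -2.7959 − (1.8919) = -4.6878; log[Cu⁺] = -4.6878 / 2 = -2.3439; [Cu⁺] = 10^(-2.3439) ≈ 0.0045 M.

0.0045 M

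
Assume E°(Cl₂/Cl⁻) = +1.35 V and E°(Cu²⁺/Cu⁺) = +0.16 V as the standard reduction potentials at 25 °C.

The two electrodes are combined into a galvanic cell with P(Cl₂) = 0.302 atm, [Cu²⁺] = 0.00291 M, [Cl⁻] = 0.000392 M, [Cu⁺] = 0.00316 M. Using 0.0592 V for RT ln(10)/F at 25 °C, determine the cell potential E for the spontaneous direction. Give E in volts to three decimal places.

+1.378 V

Cl₂/Cl⁻ is the cathode (higher E°), Cu²⁺/Cu⁺ the anode: E°cell = +1.35 − (+0.16) = +1.19 V, n = 2.
Overall: Cl₂(g) + 2 Cu⁺(aq) → 2 Cl⁻(aq) + 2 Cu²⁺(aq)
Q = [Cl⁻]^2·[Cu²⁺]^2 / (P(Cl₂)·[Cu⁺]^2); log Q = -6.365.
E = E° − (0.0592/n) log Q = +1.19 − (0.0592/2)(-6.365) = +1.378 V.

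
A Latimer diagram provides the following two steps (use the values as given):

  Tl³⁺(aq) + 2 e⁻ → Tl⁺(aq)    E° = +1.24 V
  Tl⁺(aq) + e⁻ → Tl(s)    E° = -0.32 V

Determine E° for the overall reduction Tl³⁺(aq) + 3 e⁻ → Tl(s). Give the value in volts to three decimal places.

Since ΔG° = −nFE° is additive over sequential reductions, n₃E°₃ = n₁E°₁ + n₂E°₂.
E°₃ = (2×+1.24 + 1×-0.32) / 3 = (+2.160) / 3 = +0.720 V.
E° values themselves are not directly additive — weighting by electron count is essential.

+0.720 V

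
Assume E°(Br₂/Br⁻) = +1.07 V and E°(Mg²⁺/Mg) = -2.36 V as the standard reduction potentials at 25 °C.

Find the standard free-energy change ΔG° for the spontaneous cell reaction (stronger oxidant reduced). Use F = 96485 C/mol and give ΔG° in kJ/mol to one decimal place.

-661.9 kJ/mol

Br₂/Br⁻ (E° = +1.07 V) is the cathode; Mg²⁺/Mg (E° = -2.36 V) is the anode, so E°cell = +3.43 V.
Balancing electrons gives n = 2 (lcm of 2 and 2).
ΔG° = −nFE° = −(2)(96485)(+3.43) = -661,887 J = -661.9 kJ/mol.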